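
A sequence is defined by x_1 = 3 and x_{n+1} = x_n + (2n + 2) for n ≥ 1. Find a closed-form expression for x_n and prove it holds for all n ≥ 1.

Claim: x_n = n^2 + n + 1.

Base case: x_1 = 3, and 1^2 + 1 + 1 = 3.
Assume x_r = r^2 + r + 1.
Then x_{r+1} = x_r + (2r + 2) = (r^2 + r + 1) + (2r + 2) = r^2 + 3r + 3,
and (r+1)^2 + (r+1) + 1 = r^2 + 3r + 3.
This completes the inductive step, so x_n = n^2 + n + 1 for all n ≥ 1.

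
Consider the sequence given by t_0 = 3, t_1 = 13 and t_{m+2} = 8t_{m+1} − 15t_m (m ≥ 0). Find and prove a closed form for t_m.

Claim: t_m = 2·5^m + 3^m.

Base cases: t_0 = 3 and 2·5^0 + 3^0 = 3; t_1 = 13 and 2·5^1 + 3^1 = 13.
Assume t_i = 2·5^i + 3^i for all 0 ≤ i ≤ j, where j ≥ 1.
Then t_{j+1} = 8t_j − 15t_{j−1} = 8·(2·5^j + 3^j) − 15·(2·5^{j−1} + 3^{j−1}) = 2·(8·5 − 15)5^{j−1} + (8·3 − 15)3^{j−1} = 50·5^{j−1} + 9·3^{j−1} = 2·5^{j+1} + 3^{j+1}.
By strong induction, t_m = 2·5^m + 3^m for all m ≥ 0.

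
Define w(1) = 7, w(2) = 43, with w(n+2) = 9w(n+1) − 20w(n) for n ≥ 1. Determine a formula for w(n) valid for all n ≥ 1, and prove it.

Claim: w(n) = 3·5^n − 2·4^n.

Base cases: w(1) = 7 and 3·5^1 − 2·4^1 = 7; w(2) = 43 and 3·5^2 − 2·4^2 = 43.
Assume w(j) = 3·5^j − 2·4^j for all 1 ≤ j ≤ m, where m ≥ 2.
Then w(m+1) = 9w(m) − 20w(m−1) = 9·(3·5^m − 2·4^m) − 20·(3·5^{m−1} − 2·4^{m−1}) = 3·(9·5 − 20)5^{m−1} − 2·(9·4 − 20)4^{m−1} = 75·5^{m−1} − 32·4^{m−1} = 3·5^{m+1} − 2·4^{m+1}.
This completes the inductive step, so w(n) = 3·5^n − 2·4^n for all n ≥ 1.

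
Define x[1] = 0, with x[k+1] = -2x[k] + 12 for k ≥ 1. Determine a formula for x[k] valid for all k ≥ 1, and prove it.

Claim: x[k] = 2·(-2)^k + 4.

Base case: x[1] = 0, and 2·(-2)^1 + 4 = -4 + 4 = 0.
Assume x[m] = 2·(-2)^m + 4 for some m ≥ 1.
Then x[m+1] = -2x[m] + 12 = -2·(2·(-2)^m + 4) + 12 = -4·(-2)^m − 8 + 12 = 2·(-2)^{m+1} + 4.
Hence x[k] = 2·(-2)^k + 4 for every k ≥ 1, by induction.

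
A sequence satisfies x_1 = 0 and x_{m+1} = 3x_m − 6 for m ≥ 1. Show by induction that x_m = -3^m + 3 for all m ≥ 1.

Base case: x_1 = 0, and -3^1 + 3 = -3 + 3 = 0.
Assume x_j = -3^j + 3 for some j ≥ 1.
Then x_{j+1} = 3x_j − 6 = 3·(-3^j + 3) − 6 = -3^{j+1} + 9 − 6 = -3^{j+1} + 3.
So the formula holds for j+1, and by induction x_m = -3^m + 3 for all m ≥ 1.

x_m = -3^m + 3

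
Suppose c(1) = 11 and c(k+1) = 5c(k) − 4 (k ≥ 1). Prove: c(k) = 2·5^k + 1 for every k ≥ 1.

Base case: c(1) = 11, and 2·5^1 + 1 = 10 + 1 = 11.
Assume c(m) = 2·5^m + 1 for some m ≥ 1.
Then c(m+1) = 5c(m) − 4 = 5·(2·5^m + 1) − 4 = 10·5^m + 5 − 4 = 2·5^{m+1} + 1.
By induction, c(k) = 2·5^k + 1 for all k ≥ 1.

c(k) = 2·5^k + 1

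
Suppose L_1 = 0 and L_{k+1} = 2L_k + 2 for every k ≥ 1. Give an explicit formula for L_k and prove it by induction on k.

Claim: L_k = 2^k − 2.

Base case: L_1 = 0, and 2^1 − 2 = 2 − 2 = 0.
Assume L_j = 2^j − 2 for some j ≥ 1.
Then L_{j+1} = 2L_j + 2 = 2·(2^j − 2) + 2 = 2^{j+1} − 4 + 2 = 2^{j+1} − 2.
So the formula holds for j+1, and by induction L_k = 2^k − 2 for all k ≥ 1.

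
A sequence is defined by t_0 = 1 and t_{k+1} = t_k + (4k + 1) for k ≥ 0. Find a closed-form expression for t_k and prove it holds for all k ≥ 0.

Claim: t_k = 2k^2 − k + 1.

Base case: t_0 = 1, and 2·0^2 − 0 + 1 = 1.
Assume t_r = 2r^2 − r + 1.
Then t_{r+1} = t_r + (4r + 1) = (2r^2 − r + 1) + (4r + 1) = 2r^2 + 3r + 2,
and 2·(r+1)^2 − (r+1) + 1 = 2r^2 + 3r + 2.
By induction, t_k = 2k^2 − k + 1 for all k ≥ 0.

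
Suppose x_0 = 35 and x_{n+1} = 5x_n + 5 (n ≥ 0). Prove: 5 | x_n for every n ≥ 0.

Base case: x_0 = 35 = 5·7, so 5 | x_0.
Assume 5 | x_r, so x_r = 5t for some integer t.
Then x_{r+1} = 5x_r + 5 = 5·(5t) + 5 = 5(5t + 1), so 5 | x_{r+1}.
So the property holds for r+1, and by induction 5 | x_n for all n ≥ 0.

5 | x_n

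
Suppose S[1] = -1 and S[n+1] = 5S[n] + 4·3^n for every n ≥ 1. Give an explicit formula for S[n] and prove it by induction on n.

Claim: S[n] = 5^n − 2·3^n.

Base case: S[1] = -1, and 5^1 − 2·3^1 = 5 − 6 = -1.
Assume S[m] = 5^m − 2·3^m for some m ≥ 1.
Then S[m+1] = 5S[m] + 4·3^m = 5·(5^m − 2·3^m) + 4·3^m = 5^{m+1} − 10·3^m + 4·3^m = 5^{m+1} − 6·3^m = 5^{m+1} − 2·3^{m+1}.
By induction, S[n] = 5^n − 2·3^n for all n ≥ 1.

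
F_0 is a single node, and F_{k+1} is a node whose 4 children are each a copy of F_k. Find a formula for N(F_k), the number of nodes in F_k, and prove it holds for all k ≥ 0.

Claim: N(F_k) = (4^{k+1} − 1)/3.

Base case: N(F_0) = 1, and (4^{0+1} − 1)/3 = 1.
Assume N(F_j) = (4^{j+1} − 1)/3.
Then N(F_{j+1}) = 1 + 4N(F_j) = 1 + 4·(4^{j+1} − 1)/3 = 1 + (4^{j+2} − 4)/3 = (3 + 4^{j+2} − 4)/3 = (4^{j+2} − 1)/3.
This completes the inductive step, so N(F_k) = (4^{k+1} − 1)/3 for all k ≥ 0.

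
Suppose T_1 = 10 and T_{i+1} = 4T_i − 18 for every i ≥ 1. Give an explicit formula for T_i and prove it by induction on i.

Claim: T_i = 4^i + 6.

Base case: T_1 = 10, and 4^1 + 6 = 4 + 6 = 10.
Assume T_k = 4^k + 6 for some k ≥ 1.
Then T_{k+1} = 4T_k − 18 = 4·(4^k + 6) − 18 = 4^{k+1} + 24 − 18 = 4^{k+1} + 6.
By induction, T_i = 4^i + 6 for all i ≥ 1.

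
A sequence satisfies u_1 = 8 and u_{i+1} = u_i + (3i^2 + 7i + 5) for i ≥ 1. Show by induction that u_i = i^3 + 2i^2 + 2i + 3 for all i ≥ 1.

Base case: u_1 = 8, and 1^3 + 2·1^2 + 2·1 + 3 = 8.
Assume u_r = r^3 + 2r^2 + 2r + 3.
Then u_{r+1} = u_r + (3r^2 + 7r + 5) = (r^3 + 2r^2 + 2r + 3) + (3r^2 + 7r + 5) = r^3 + 5r^2 + 9r + 8,
and (r+1)^3 + 2·(r+1)^2 + 2·(r+1) + 3 = r^3 + 5r^2 + 9r + 8.
This completes the inductive step, so u_i = i^3 + 2i^2 + 2i + 3 for all i ≥ 1.

u_i = i^3 + 2i^2 + 2i + 3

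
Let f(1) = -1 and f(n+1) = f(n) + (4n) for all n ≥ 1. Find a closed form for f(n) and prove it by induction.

Claim: f(n) = 2n^2 − 2n − 1.

Base case: f(1) = -1, and 2·1^2 − 2·1 − 1 = -1.
Assume f(m) = 2m^2 − 2m − 1.
Then f(m+1) = f(m) + (4m) = (2m^2 − 2m − 1) + (4m) = 2m^2 + 2m − 1,
and 2·(m+1)^2 − 2·(m+1) − 1 = 2m^2 + 2m − 1.
Hence f(n) = 2n^2 − 2n − 1 for every n ≥ 1, by induction.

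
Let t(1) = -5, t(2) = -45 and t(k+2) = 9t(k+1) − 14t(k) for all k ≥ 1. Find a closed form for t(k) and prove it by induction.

Claim: t(k) = -7^k + 2^k.

Base cases: t(1) = -5 and -7^1 + 2^1 = -5; t(2) = -45 and -7^2 + 2^2 = -45.
Assume t(j) = -7^j + 2^j for all 1 ≤ j ≤ m, where m ≥ 2.
Then t(m+1) = 9t(m) − 14t(m−1) = 9·(-7^m + 2^m) − 14·(-7^{m−1} + 2^{m−1}) = -(9·7 − 14)7^{m−1} + (9·2 − 14)2^{m−1} = -49·7^{m−1} + 4·2^{m−1} = -7^{m+1} + 2^{m+1}.
By strong induction, t(k) = -7^k + 2^k for all k ≥ 1.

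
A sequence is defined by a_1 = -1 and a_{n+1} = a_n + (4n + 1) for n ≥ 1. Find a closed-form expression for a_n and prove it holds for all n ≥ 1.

Claim: a_n = 2n^2 − n − 2.

Base case: a_1 = -1, and 2·1^2 − 1 − 2 = -1.
Assume a_m = 2m^2 − m − 2.
Then a_{m+1} = a_m + (4m + 1) = (2m^2 − m − 2) + (4m + 1) = 2m^2 + 3m − 1,
and 2·(m+1)^2 − (m+1) − 2 = 2m^2 + 3m − 1.
This completes the inductive step, so a_n = 2n^2 − n − 2 for all n ≥ 1.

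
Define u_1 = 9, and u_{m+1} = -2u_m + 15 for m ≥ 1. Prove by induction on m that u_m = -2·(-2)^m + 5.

Base case: u_1 = 9, and -2·(-2)^1 + 5 = 4 + 5 = 9.
Assume u_j = -2·(-2)^j + 5 for some j ≥ 1.
Then u_{j+1} = -2u_j + 15 = -2·(-2·(-2)^j + 5) + 15 = 4·(-2)^j − 10 + 15 = -2·(-2)^{j+1} + 5.
So the formula holds for j+1, and by induction u_m = -2·(-2)^m + 5 for all m ≥ 1.

u_m = -2·(-2)^m + 5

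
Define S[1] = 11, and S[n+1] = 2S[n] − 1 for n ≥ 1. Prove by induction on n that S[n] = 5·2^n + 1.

Base case: S[1] = 11, and 5·2^1 + 1 = 10 + 1 = 11.
Assume S[j] = 5·2^j + 1 for some j ≥ 1.
Then S[j+1] = 2S[j] − 1 = 2·(5·2^j + 1) − 1 = 10·2^j + 2 − 1 = 5·2^{j+1} + 1.
So the formula holds for j+1, and by induction S[n] = 5·2^n + 1 for all n ≥ 1.

S[n] = 5·2^n + 1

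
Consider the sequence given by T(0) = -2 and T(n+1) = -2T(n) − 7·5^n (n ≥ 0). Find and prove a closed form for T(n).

Claim: T(n) = -(-2)^n − 5^n.

Base case: T(0) = -2, and -(-2)^0 − 5^0 = -1 − 1 = -2.
Assume T(m) = -(-2)^m − 5^m for some m ≥ 0.
Then T(m+1) = -2T(m) − 7·5^m = -2·(-(-2)^m − 5^m) − 7·5^m = -(-2)^{m+1} + 2·5^m − 7·5^m = -(-2)^{m+1} − 5·5^m = -(-2)^{m+1} − 5^{m+1}.
This completes the inductive step, so T(n) = -(-2)^n − 5^n for all n ≥ 0.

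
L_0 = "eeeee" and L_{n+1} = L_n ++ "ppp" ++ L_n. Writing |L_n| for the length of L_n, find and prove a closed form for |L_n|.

Claim: |L_n| = 2^{n+3} − 3.

Base case: |L_0| = 5, and 2^{0+3} − 3 = 5.
Assume |L_m| = 2^{m+3} − 3.
Then |L_{m+1}| = |L_m| + 3 + |L_m| = 2|L_m| + 3 = 2(2^{m+3} − 3) + 3 = 2^{m+1+3} − 6 + 3 = 2^{m+1+3} − 3.
This completes the inductive step, so |L_n| = 2^{n+3} − 3 for all n ≥ 0.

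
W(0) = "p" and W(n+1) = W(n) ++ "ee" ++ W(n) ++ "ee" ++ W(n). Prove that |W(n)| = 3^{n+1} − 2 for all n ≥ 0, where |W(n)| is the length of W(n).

Base case: |W(0)| = 1, and 3^{0+1} − 2 = 1.
Assume |W(m)| = 3^{m+1} − 2.
Then |W(m+1)| = 3|W(m)| + 4 = 3(3^{m+1} − 2) + 4 = 3^{m+2} − 6 + 4 = 3^{m+2} − 2.
By induction, |W(n)| = 3^{n+1} − 2 for all n ≥ 0.

|W(n)| = 3^{n+1} − 2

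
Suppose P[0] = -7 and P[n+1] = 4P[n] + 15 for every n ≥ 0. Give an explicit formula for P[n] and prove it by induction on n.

Claim: P[n] = -2·4^n − 5.

Base case: P[0] = -7, and -2·4^0 − 5 = -2 − 5 = -7.
Assume P[r] = -2·4^r − 5 for some r ≥ 0.
Then P[r+1] = 4P[r] + 15 = 4·(-2·4^r − 5) + 15 = -8·4^r − 20 + 15 = -2·4^{r+1} − 5.
Hence P[n] = -2·4^n − 5 for every n ≥ 0, by induction.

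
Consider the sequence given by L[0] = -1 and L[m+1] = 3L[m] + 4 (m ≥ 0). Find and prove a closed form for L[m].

Claim: L[m] = 3^m − 2.

Base case: L[0] = -1, and 3^0 − 2 = 1 − 2 = -1.
Assume L[j] = 3^j − 2 for some j ≥ 0.
Then L[j+1] = 3L[j] + 4 = 3·(3^j − 2) + 4 = 3^{j+1} − 6 + 4 = 3^{j+1} − 2.
This completes the inductive step, so L[m] = 3^m − 2 for all m ≥ 0.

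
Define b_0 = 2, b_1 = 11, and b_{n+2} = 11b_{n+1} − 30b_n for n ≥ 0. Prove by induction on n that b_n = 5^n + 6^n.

Base cases: b_0 = 2 and 5^0 + 6^0 = 2; b_1 = 11 and 5^1 + 6^1 = 11.
Assume b_j = 5^j + 6^j for all 0 ≤ j ≤ k, where k ≥ 1.
Then b_{k+1} = 11b_k − 30b_{k−1} = 11·(5^k + 6^k) − 30·(5^{k−1} + 6^{k−1}) = (11·5 − 30)5^{k−1} + (11·6 − 30)6^{k−1} = 25·5^{k−1} + 36·6^{k−1} = 5^{k+1} + 6^{k+1}.
By strong induction, b_n = 5^n + 6^n for all n ≥ 0.

b_n = 5^n + 6^n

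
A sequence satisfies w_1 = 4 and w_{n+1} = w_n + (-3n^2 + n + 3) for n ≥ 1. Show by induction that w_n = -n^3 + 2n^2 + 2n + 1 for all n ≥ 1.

Base case: w_1 = 4, and -1^3 + 2·1^2 + 2·1 + 1 = 4.
Assume w_r = -r^3 + 2r^2 + 2r + 1.
Then w_{r+1} = w_r + (-3r^2 + r + 3) = (-r^3 + 2r^2 + 2r + 1) + (-3r^2 + r + 3) = -r^3 − r^2 + 3r + 4,
and -(r+1)^3 + 2·(r+1)^2 + 2·(r+1) + 1 = -r^3 − r^2 + 3r + 4.
This completes the inductive step, so w_n = -n^3 + 2n^2 + 2n + 1 for all n ≥ 1.

w_n = -n^3 + 2n^2 + 2n + 1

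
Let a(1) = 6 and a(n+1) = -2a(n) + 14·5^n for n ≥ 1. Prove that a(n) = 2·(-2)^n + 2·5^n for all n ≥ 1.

Base case: a(1) = 6, and 2·(-2)^1 + 2·5^1 = -4 + 10 = 6.
Assume a(r) = 2·(-2)^r + 2·5^r for some r ≥ 1.
Then a(r+1) = -2a(r) + 14·5^r = -2·(2·(-2)^r + 2·5^r) + 14·5^r = 2·(-2)^{r+1} − 4·5^r + 14·5^r = 2·(-2)^{r+1} + 10·5^r = 2·(-2)^{r+1} + 2·5^{r+1}.
So the formula holds for r+1, and by induction a(n) = 2·(-2)^n + 2·5^n for all n ≥ 1.

a(n) = 2·(-2)^n + 2·5^n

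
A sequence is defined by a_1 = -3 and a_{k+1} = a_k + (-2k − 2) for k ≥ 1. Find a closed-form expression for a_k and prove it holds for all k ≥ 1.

Claim: a_k = -k^2 − k − 1.

Base case: a_1 = -3, and -1^2 − 1 − 1 = -3.
Assume a_r = -r^2 − r − 1.
Then a_{r+1} = a_r + (-2r − 2) = (-r^2 − r − 1) + (-2r − 2) = -r^2 − 3r − 3,
and -(r+1)^2 − (r+1) − 1 = -r^2 − 3r − 3.
By induction, a_k = -k^2 − k − 1 for all k ≥ 1.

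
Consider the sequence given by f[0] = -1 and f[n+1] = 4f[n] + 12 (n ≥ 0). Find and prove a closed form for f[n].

Claim: f[n] = 3·4^n − 4.

Base case: f[0] = -1, and 3·4^0 − 4 = 3 − 4 = -1.
Assume f[j] = 3·4^j − 4 for some j ≥ 0.
Then f[j+1] = 4f[j] + 12 = 4·(3·4^j − 4) + 12 = 12·4^j − 16 + 12 = 3·4^{j+1} − 4.
So the formula holds for j+1, and by induction f[n] = 3·4^n − 4 for all n ≥ 0.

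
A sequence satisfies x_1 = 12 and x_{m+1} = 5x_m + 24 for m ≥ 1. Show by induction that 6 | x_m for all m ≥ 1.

Base case: x_1 = 12 = 6·2, so 6 | x_1.
Assume 6 | x_r, so x_r = 6t for some integer t.
Then x_{r+1} = 5x_r + 24 = 5·(6t) + 24 = 6(5t + 4), so 6 | x_{r+1}.
By induction, 6 | x_m for all m ≥ 1.

6 | x_m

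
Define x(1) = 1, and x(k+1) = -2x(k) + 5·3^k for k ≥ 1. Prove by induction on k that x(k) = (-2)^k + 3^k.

Base case: x(1) = 1, and (-2)^1 + 3^1 = -2 + 3 = 1.
Assume x(r) = (-2)^r + 3^r for some r ≥ 1.
Then x(r+1) = -2x(r) + 5·3^r = -2·((-2)^r + 3^r) + 5·3^r = (-2)^{r+1} − 2·3^r + 5·3^r = (-2)^{r+1} + 3·3^r = (-2)^{r+1} + 3^{r+1}.
Hence x(k) = (-2)^k + 3^k for every k ≥ 1, by induction.

x(k) = (-2)^k + 3^k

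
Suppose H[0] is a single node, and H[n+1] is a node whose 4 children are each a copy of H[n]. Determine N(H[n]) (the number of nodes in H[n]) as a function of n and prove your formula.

Claim: N(H[n]) = (4^{n+1} − 1)/3.

Base case: N(H[0]) = 1, and (4^{0+1} − 1)/3 = 1.
Assume N(H[r]) = (4^{r+1} − 1)/3.
Then N(H[r+1]) = 1 + 4N(H[r]) = 1 + 4·(4^{r+1} − 1)/3 = 1 + (4^{r+2} − 4)/3 = (3 + 4^{r+2} − 4)/3 = (4^{r+2} − 1)/3.
This completes the inductive step, so N(H[n]) = (4^{n+1} − 1)/3 for all n ≥ 0.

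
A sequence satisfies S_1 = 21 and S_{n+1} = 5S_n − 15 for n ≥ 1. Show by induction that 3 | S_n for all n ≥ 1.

Base case: S_1 = 21 = 3·7, so 3 | S_1.
Assume 3 | S_j, so S_j = 3t for some integer t.
Then S_{j+1} = 5S_j − 15 = 5·(3t) − 15 = 3(5t − 5), so 3 | S_{j+1}.
So the property holds for j+1, and by induction 3 | S_n for all n ≥ 1.

3 | S_n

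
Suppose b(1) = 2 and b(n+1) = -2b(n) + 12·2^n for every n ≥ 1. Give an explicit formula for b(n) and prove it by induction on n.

Claim: b(n) = 2·(-2)^n + 3·2^n.

Base case: b(1) = 2, and 2·(-2)^1 + 3·2^1 = -4 + 6 = 2.
Assume b(k) = 2·(-2)^k + 3·2^k for some k ≥ 1.
Then b(k+1) = -2b(k) + 12·2^k = -2·(2·(-2)^k + 3·2^k) + 12·2^k = 2·(-2)^{k+1} − 6·2^k + 12·2^k = 2·(-2)^{k+1} + 6·2^k = 2·(-2)^{k+1} + 3·2^{k+1}.
By induction, b(n) = 2·(-2)^n + 3·2^n for all n ≥ 1.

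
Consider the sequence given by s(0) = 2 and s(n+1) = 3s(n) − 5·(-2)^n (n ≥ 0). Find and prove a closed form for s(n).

Claim: s(n) = 3^n + (-2)^n.

Base case: s(0) = 2, and 3^0 + (-2)^0 = 1 + 1 = 2.
Assume s(k) = 3^k + (-2)^k for some k ≥ 0.
Then s(k+1) = 3s(k) − 5·(-2)^k = 3·(3^k + (-2)^k) − 5·(-2)^k = 3^{k+1} + 3·(-2)^k − 5·(-2)^k = 3^{k+1} − 2·(-2)^k = 3^{k+1} + (-2)^{k+1}.
By induction, s(n) = 3^n + (-2)^n for all n ≥ 0.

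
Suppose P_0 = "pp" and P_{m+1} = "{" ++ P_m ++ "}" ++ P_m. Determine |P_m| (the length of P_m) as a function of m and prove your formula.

Claim: |P_m| = 2^{m+2} − 2.

Base case: |P_0| = 2, and 2^{0+2} − 2 = 2.
Assume |P_r| = 2^{r+2} − 2.
Then |P_{r+1}| = 1 + |P_r| + 1 + |P_r| = 2|P_r| + 2 = 2(2^{r+2} − 2) + 2 = 2^{r+3} − 4 + 2 = 2^{r+3} − 2.
This completes the inductive step, so |P_m| = 2^{m+2} − 2 for all m ≥ 0.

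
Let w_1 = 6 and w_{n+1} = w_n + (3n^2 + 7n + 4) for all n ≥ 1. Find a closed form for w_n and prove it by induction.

Claim: w_n = n^3 + 2n^2 + n + 2.

Base case: w_1 = 6, and 1^3 + 2·1^2 + 1 + 2 = 6.
Assume w_m = m^3 + 2m^2 + m + 2.
Then w_{m+1} = w_m + (3m^2 + 7m + 4) = (m^3 + 2m^2 + m + 2) + (3m^2 + 7m + 4) = m^3 + 5m^2 + 8m + 6,
and (m+1)^3 + 2·(m+1)^2 + (m+1) + 2 = m^3 + 5m^2 + 8m + 6.
Hence w_n = n^3 + 2n^2 + n + 2 for every n ≥ 1, by induction.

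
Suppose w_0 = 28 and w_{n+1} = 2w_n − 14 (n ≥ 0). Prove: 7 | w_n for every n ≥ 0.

Base case: w_0 = 28 = 7·4, so 7 | w_0.
Assume 7 | w_m, so w_m = 7t for some integer t.
Then w_{m+1} = 2w_m − 14 = 2·(7t) − 14 = 7(2t − 2), so 7 | w_{m+1}.
So the property holds for m+1, and by induction 7 | w_n for all n ≥ 0.

7 | w_n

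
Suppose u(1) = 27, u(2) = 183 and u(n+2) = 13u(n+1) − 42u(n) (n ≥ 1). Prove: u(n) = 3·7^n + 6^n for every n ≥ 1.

Base cases: u(1) = 27 and 3·7^1 + 6^1 = 27; u(2) = 183 and 3·7^2 + 6^2 = 183.
Assume u(i) = 3·7^i + 6^i for all 1 ≤ i ≤ j, where j ≥ 2.
Then u(j+1) = 13u(j) − 42u(j−1) = 13·(3·7^j + 6^j) − 42·(3·7^{j−1} + 6^{j−1}) = 3·(13·7 − 42)7^{j−1} + (13·6 − 42)6^{j−1} = 147·7^{j−1} + 36·6^{j−1} = 3·7^{j+1} + 6^{j+1}.
By strong induction, u(n) = 3·7^n + 6^n for all n ≥ 1.

u(n) = 3·7^n + 6^n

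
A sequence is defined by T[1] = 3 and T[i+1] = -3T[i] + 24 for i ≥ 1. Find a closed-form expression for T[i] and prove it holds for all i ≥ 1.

Claim: T[i] = (-3)^i + 6.

Base case: T[1] = 3, and (-3)^1 + 6 = -3 + 6 = 3.
Assume T[r] = (-3)^r + 6 for some r ≥ 1.
Then T[r+1] = -3T[r] + 24 = -3·((-3)^r + 6) + 24 = -3·(-3)^r − 18 + 24 = (-3)^{r+1} + 6.
Hence T[i] = (-3)^i + 6 for every i ≥ 1, by induction.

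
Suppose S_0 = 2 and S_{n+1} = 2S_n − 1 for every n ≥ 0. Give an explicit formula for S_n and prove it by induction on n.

Claim: S_n = 2^n + 1.

Base case: S_0 = 2, and 2^0 + 1 = 1 + 1 = 2.
Assume S_k = 2^k + 1 for some k ≥ 0.
Then S_{k+1} = 2S_k − 1 = 2·(2^k + 1) − 1 = 2^{k+1} + 2 − 1 = 2^{k+1} + 1.
Hence S_n = 2^n + 1 for every n ≥ 0, by induction.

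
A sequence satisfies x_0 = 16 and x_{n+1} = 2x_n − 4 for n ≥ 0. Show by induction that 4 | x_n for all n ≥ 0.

Base case: x_0 = 16 = 4·4, so 4 | x_0.
Assume 4 | x_m, so x_m = 4t for some integer t.
Then x_{m+1} = 2x_m − 4 = 2·(4t) − 4 = 4(2t − 1), so 4 | x_{m+1}.
Hence 4 | x_n for every n ≥ 0, by induction.

4 | x_n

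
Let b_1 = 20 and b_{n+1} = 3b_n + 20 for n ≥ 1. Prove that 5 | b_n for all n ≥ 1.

Base case: b_1 = 20 = 5·4, so 5 | b_1.
Assume 5 | b_r, so b_r = 5t for some integer t.
Then b_{r+1} = 3b_r + 20 = 3·(5t) + 20 = 5(3t + 4), so 5 | b_{r+1}.
By induction, 5 | b_n for all n ≥ 1.

5 | b_n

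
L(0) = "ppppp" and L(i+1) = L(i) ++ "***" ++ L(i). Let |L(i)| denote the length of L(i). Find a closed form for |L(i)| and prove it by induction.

Claim: |L(i)| = 2^{i+3} − 3.

Base case: |L(0)| = 5, and 2^{0+3} − 3 = 5.
Assume |L(m)| = 2^{m+3} − 3.
Then |L(m+1)| = |L(m)| + 3 + |L(m)| = 2|L(m)| + 3 = 2(2^{m+3} − 3) + 3 = 2^{m+1+3} − 6 + 3 = 2^{m+1+3} − 3.
Hence |L(i)| = 2^{i+3} − 3 for every i ≥ 0, by induction.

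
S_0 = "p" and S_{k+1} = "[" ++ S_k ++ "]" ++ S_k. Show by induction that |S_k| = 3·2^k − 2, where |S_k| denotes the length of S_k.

Base case: |S_0| = 1, and 3·2^0 − 2 = 1.
Assume |S_r| = 3·2^r − 2.
Then |S_{r+1}| = 1 + |S_r| + 1 + |S_r| = 2|S_r| + 2 = 2(3·2^r − 2) + 2 = 3·2^{r+1} − 4 + 2 = 3·2^{r+1} − 2.
Hence |S_k| = 3·2^k − 2 for every k ≥ 0, by induction.

|S_k| = 3·2^k − 2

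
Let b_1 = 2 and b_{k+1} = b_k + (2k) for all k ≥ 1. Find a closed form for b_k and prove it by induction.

Claim: b_k = k^2 − k + 2.

Base case: b_1 = 2, and 1^2 − 1 + 2 = 2.
Assume b_r = r^2 − r + 2.
Then b_{r+1} = b_r + (2r) = (r^2 − r + 2) + (2r) = r^2 + r + 2,
and (r+1)^2 − (r+1) + 2 = r^2 + r + 2.
By induction, b_k = k^2 − k + 2 for all k ≥ 1.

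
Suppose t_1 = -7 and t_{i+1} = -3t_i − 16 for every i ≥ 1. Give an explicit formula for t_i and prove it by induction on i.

Claim: t_i = (-3)^i − 4.

Base case: t_1 = -7, and (-3)^1 − 4 = -3 − 4 = -7.
Assume t_m = (-3)^m − 4 for some m ≥ 1.
Then t_{m+1} = -3t_m − 16 = -3·((-3)^m − 4) − 16 = -3·(-3)^m + 12 − 16 = (-3)^{m+1} − 4.
This completes the inductive step, so t_i = (-3)^i − 4 for all i ≥ 1.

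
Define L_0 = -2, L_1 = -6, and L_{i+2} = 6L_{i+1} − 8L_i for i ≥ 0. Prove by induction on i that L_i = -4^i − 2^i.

Base cases: L_0 = -2 and -4^0 − 2^0 = -2; L_1 = -6 and -4^1 − 2^1 = -6.
Assume L_j = -4^j − 2^j for all 0 ≤ j ≤ r, where r ≥ 1.
Then L_{r+1} = 6L_r − 8L_{r−1} = 6·(-4^r − 2^r) − 8·(-4^{r−1} − 2^{r−1}) = -(6·4 − 8)4^{r−1} − (6·2 − 8)2^{r−1} = -16·4^{r−1} − 4·2^{r−1} = -4^{r+1} − 2^{r+1}.
This completes the inductive step, so L_i = -4^i − 2^i for all i ≥ 0.

L_i = -4^i − 2^i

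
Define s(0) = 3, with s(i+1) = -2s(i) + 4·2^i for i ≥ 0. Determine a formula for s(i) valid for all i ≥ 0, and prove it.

Claim: s(i) = 2·(-2)^i + 2^i.

Base case: s(0) = 3, and 2·(-2)^0 + 2^0 = 2 + 1 = 3.
Assume s(j) = 2·(-2)^j + 2^j for some j ≥ 0.
Then s(j+1) = -2s(j) + 4·2^j = -2·(2·(-2)^j + 2^j) + 4·2^j = 2·(-2)^{j+1} − 2·2^j + 4·2^j = 2·(-2)^{j+1} + 2·2^j = 2·(-2)^{j+1} + 2^{j+1}.
Hence s(i) = 2·(-2)^i + 2^i for every i ≥ 0, by induction.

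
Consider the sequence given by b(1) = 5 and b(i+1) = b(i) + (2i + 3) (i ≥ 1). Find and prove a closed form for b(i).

Claim: b(i) = i^2 + 2i + 2.

Base case: b(1) = 5, and 1^2 + 2·1 + 2 = 5.
Assume b(m) = m^2 + 2m + 2.
Then b(m+1) = b(m) + (2m + 3) = (m^2 + 2m + 2) + (2m + 3) = m^2 + 4m + 5,
and (m+1)^2 + 2·(m+1) + 2 = m^2 + 4m + 5.
Hence b(i) = i^2 + 2i + 2 for every i ≥ 1, by induction.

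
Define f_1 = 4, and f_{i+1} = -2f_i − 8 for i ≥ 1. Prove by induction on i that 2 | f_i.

Base case: f_1 = 4 = 2·2, so 2 | f_1.
Assume 2 | f_k, so f_k = 2t for some integer t.
Then f_{k+1} = -2f_k − 8 = -2·(2t) − 8 = 2(-2t − 4), so 2 | f_{k+1}.
By induction, 2 | f_i for all i ≥ 1.

2 | f_i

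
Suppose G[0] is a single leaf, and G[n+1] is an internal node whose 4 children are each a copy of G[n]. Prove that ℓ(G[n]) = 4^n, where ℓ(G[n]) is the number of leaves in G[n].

Base case: ℓ(G[0]) = 1, and 4^0 = 1.
Assume ℓ(G[r]) = 4^r.
Then ℓ(G[r+1]) = 4·ℓ(G[r]) = 4·4^r = 4^{r+1}.
Hence ℓ(G[n]) = 4^n for every n ≥ 0, by induction.

ℓ(G[n]) = 4^n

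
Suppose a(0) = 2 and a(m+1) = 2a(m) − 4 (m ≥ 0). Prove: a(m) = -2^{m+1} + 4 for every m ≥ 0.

Base case: a(0) = 2, and -2^{0+1} + 4 = -2 + 4 = 2.
Assume a(k) = -2^{k+1} + 4 for some k ≥ 0.
Then a(k+1) = 2a(k) − 4 = 2·(-2^{k+1} + 4) − 4 = -2^{k+2} + 8 − 4 = -2^{k+2} + 4.
By induction, a(m) = -2^{m+1} + 4 for all m ≥ 0.

a(m) = -2^{m+1} + 4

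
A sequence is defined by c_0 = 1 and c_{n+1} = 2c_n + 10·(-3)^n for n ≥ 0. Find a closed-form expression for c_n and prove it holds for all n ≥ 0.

Claim: c_n = 3·2^n − 2·(-3)^n.

Base case: c_0 = 1, and 3·2^0 − 2·(-3)^0 = 3 − 2 = 1.
Assume c_r = 3·2^r − 2·(-3)^r for some r ≥ 0.
Then c_{r+1} = 2c_r + 10·(-3)^r = 2·(3·2^r − 2·(-3)^r) + 10·(-3)^r = 3·2^{r+1} − 4·(-3)^r + 10·(-3)^r = 3·2^{r+1} + 6·(-3)^r = 3·2^{r+1} − 2·(-3)^{r+1}.
Hence c_n = 3·2^n − 2·(-3)^n for every n ≥ 0, by induction.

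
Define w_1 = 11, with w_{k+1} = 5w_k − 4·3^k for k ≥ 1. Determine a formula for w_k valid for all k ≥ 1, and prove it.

Claim: w_k = 5^k + 2·3^k.

Base case: w_1 = 11, and 5^1 + 2·3^1 = 5 + 6 = 11.
Assume w_r = 5^r + 2·3^r for some r ≥ 1.
Then w_{r+1} = 5w_r − 4·3^r = 5·(5^r + 2·3^r) − 4·3^r = 5^{r+1} + 10·3^r − 4·3^r = 5^{r+1} + 6·3^r = 5^{r+1} + 2·3^{r+1}.
Hence w_k = 5^k + 2·3^k for every k ≥ 1, by induction.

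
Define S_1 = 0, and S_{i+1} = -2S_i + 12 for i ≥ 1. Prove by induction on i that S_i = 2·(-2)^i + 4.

Base case: S_1 = 0, and 2·(-2)^1 + 4 = -4 + 4 = 0.
Assume S_r = 2·(-2)^r + 4 for some r ≥ 1.
Then S_{r+1} = -2S_r + 12 = -2·(2·(-2)^r + 4) + 12 = -4·(-2)^r − 8 + 12 = 2·(-2)^{r+1} + 4.
So the formula holds for r+1, and by induction S_i = 2·(-2)^i + 4 for all i ≥ 1.

S_i = 2·(-2)^i + 4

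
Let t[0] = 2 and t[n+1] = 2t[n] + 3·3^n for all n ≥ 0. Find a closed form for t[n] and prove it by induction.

Claim: t[n] = -2^n + 3·3^n.

Base case: t[0] = 2, and -2^0 + 3·3^0 = -1 + 3 = 2.
Assume t[r] = -2^r + 3·3^r for some r ≥ 0.
Then t[r+1] = 2t[r] + 3·3^r = 2·(-2^r + 3·3^r) + 3·3^r = -2^{r+1} + 6·3^r + 3·3^r = -2^{r+1} + 9·3^r = -2^{r+1} + 3·3^{r+1}.
By induction, t[n] = -2^n + 3·3^n for all n ≥ 0.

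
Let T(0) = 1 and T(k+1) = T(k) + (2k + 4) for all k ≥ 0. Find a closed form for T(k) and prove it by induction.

Claim: T(k) = k^2 + 3k + 1.

Base case: T(0) = 1, and 0^2 + 3·0 + 1 = 1.
Assume T(m) = m^2 + 3m + 1.
Then T(m+1) = T(m) + (2m + 4) = (m^2 + 3m + 1) + (2m + 4) = m^2 + 5m + 5,
and (m+1)^2 + 3·(m+1) + 1 = m^2 + 5m + 5.
This completes the inductive step, so T(k) = k^2 + 3k + 1 for all k ≥ 0.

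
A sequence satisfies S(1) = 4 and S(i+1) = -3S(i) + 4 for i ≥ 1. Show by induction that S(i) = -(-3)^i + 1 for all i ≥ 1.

Base case: S(1) = 4, and -(-3)^1 + 1 = 3 + 1 = 4.
Assume S(r) = -(-3)^r + 1 for some r ≥ 1.
Then S(r+1) = -3S(r) + 4 = -3·(-(-3)^r + 1) + 4 = 3·(-3)^r − 3 + 4 = -(-3)^{r+1} + 1.
So the formula holds for r+1, and by induction S(i) = -(-3)^i + 1 for all i ≥ 1.

S(i) = -(-3)^i + 1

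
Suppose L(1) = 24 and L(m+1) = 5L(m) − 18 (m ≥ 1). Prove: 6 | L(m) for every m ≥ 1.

Base case: L(1) = 24 = 6·4, so 6 | L(1).
Assume 6 | L(r), so L(r) = 6t for some integer t.
Then L(r+1) = 5L(r) − 18 = 5·(6t) − 18 = 6(5t − 3), so 6 | L(r+1).
This completes the inductive step, so 6 | L(m) for all m ≥ 1.

6 | L(m)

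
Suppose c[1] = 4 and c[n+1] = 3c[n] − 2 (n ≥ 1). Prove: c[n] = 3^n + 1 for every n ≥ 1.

Base case: c[1] = 4, and 3^1 + 1 = 3 + 1 = 4.
Assume c[j] = 3^j + 1 for some j ≥ 1.
Then c[j+1] = 3c[j] − 2 = 3·(3^j + 1) − 2 = 3^{j+1} + 3 − 2 = 3^{j+1} + 1.
So the formula holds for j+1, and by induction c[n] = 3^n + 1 for all n ≥ 1.

c[n] = 3^n + 1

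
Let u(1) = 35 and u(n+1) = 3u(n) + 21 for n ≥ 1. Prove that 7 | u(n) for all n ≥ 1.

Base case: u(1) = 35 = 7·5, so 7 | u(1).
Assume 7 | u(j), so u(j) = 7t for some integer t.
Then u(j+1) = 3u(j) + 21 = 3·(7t) + 21 = 7(3t + 3), so 7 | u(j+1).
So the property holds for j+1, and by induction 7 | u(n) for all n ≥ 1.

7 | u(n)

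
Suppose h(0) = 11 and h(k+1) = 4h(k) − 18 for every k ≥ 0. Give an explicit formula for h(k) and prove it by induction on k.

Claim: h(k) = 5·4^k + 6.

Base case: h(0) = 11, and 5·4^0 + 6 = 5 + 6 = 11.
Assume h(r) = 5·4^r + 6 for some r ≥ 0.
Then h(r+1) = 4h(r) − 18 = 4·(5·4^r + 6) − 18 = 20·4^r + 24 − 18 = 5·4^{r+1} + 6.
This completes the inductive step, so h(k) = 5·4^k + 6 for all k ≥ 0.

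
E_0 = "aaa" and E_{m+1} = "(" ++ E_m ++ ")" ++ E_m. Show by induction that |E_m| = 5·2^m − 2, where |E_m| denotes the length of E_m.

Base case: |E_0| = 3, and 5·2^0 − 2 = 3.
Assume |E_j| = 5·2^j − 2.
Then |E_{j+1}| = 1 + |E_j| + 1 + |E_j| = 2|E_j| + 2 = 2(5·2^j − 2) + 2 = 5·2^{j+1} − 4 + 2 = 5·2^{j+1} − 2.
Hence |E_m| = 5·2^m − 2 for every m ≥ 0, by induction.

|E_m| = 5·2^m − 2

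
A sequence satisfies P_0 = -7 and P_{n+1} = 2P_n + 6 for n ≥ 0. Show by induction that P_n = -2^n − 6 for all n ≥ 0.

Base case: P_0 = -7, and -2^0 − 6 = -1 − 6 = -7.
Assume P_k = -2^k − 6 for some k ≥ 0.
Then P_{k+1} = 2P_k + 6 = 2·(-2^k − 6) + 6 = -2^{k+1} − 12 + 6 = -2^{k+1} − 6.
This completes the inductive step, so P_n = -2^n − 6 for all n ≥ 0.

P_n = -2^n − 6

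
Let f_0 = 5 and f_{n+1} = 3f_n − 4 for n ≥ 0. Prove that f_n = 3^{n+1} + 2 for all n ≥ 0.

Base case: f_0 = 5, and 3^{0+1} + 2 = 3 + 2 = 5.
Assume f_j = 3^{j+1} + 2 for some j ≥ 0.
Then f_{j+1} = 3f_j − 4 = 3·(3^{j+1} + 2) − 4 = 3^{j+2} + 6 − 4 = 3^{j+2} + 2.
So the formula holds for j+1, and by induction f_n = 3^{n+1} + 2 for all n ≥ 0.

f_n = 3^{n+1} + 2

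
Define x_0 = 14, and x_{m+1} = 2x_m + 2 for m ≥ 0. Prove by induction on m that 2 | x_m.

Base case: x_0 = 14 = 2·7, so 2 | x_0.
Assume 2 | x_r, so x_r = 2t for some integer t.
Then x_{r+1} = 2x_r + 2 = 2·(2t) + 2 = 2(2t + 1), so 2 | x_{r+1}.
By induction, 2 | x_m for all m ≥ 0.

2 | x_m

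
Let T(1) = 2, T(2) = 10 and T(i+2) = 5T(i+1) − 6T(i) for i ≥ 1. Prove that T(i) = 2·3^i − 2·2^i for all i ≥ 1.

Base cases: T(1) = 2 and 2·3^1 − 2·2^1 = 2; T(2) = 10 and 2·3^2 − 2·2^2 = 10.
Assume T(t) = 2·3^t − 2·2^t for all 1 ≤ t ≤ j, where j ≥ 2.
Then T(j+1) = 5T(j) − 6T(j−1) = 5·(2·3^j − 2·2^j) − 6·(2·3^{j−1} − 2·2^{j−1}) = 2·(5·3 − 6)3^{j−1} − 2·(5·2 − 6)2^{j−1} = 18·3^{j−1} − 8·2^{j−1} = 2·3^{j+1} − 2·2^{j+1}.
Hence T(i) = 2·3^i − 2·2^i for every i ≥ 1, by strong induction.

T(i) = 2·3^i − 2·2^i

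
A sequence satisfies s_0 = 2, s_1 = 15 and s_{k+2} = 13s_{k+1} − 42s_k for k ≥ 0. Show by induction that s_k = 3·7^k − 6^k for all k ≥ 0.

Base cases: s_0 = 2 and 3·7^0 − 6^0 = 2; s_1 = 15 and 3·7^1 − 6^1 = 15.
Assume s_j = 3·7^j − 6^j for all 0 ≤ j ≤ r, where r ≥ 1.
Then s_{r+1} = 13s_r − 42s_{r−1} = 13·(3·7^r − 6^r) − 42·(3·7^{r−1} − 6^{r−1}) = 3·(13·7 − 42)7^{r−1} − (13·6 − 42)6^{r−1} = 147·7^{r−1} − 36·6^{r−1} = 3·7^{r+1} − 6^{r+1}.
By strong induction, s_k = 3·7^k − 6^k for all k ≥ 0.

s_k = 3·7^k − 6^k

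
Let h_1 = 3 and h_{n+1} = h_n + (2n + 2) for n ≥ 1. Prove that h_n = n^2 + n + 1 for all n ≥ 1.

Base case: h_1 = 3, and 1^2 + 1 + 1 = 3.
Assume h_m = m^2 + m + 1.
Then h_{m+1} = h_m + (2m + 2) = (m^2 + m + 1) + (2m + 2) = m^2 + 3m + 3,
and (m+1)^2 + (m+1) + 1 = m^2 + 3m + 3.
Hence h_n = n^2 + n + 1 for every n ≥ 1, by induction.

h_n = n^2 + n + 1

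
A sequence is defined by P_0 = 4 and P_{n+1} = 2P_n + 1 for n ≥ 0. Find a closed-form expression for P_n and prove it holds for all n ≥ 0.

Claim: P_n = 5·2^n − 1.

Base case: P_0 = 4, and 5·2^0 − 1 = 5 − 1 = 4.
Assume P_m = 5·2^m − 1 for some m ≥ 0.
Then P_{m+1} = 2P_m + 1 = 2·(5·2^m − 1) + 1 = 10·2^m − 2 + 1 = 5·2^{m+1} − 1.
So the formula holds for m+1, and by induction P_n = 5·2^n − 1 for all n ≥ 0.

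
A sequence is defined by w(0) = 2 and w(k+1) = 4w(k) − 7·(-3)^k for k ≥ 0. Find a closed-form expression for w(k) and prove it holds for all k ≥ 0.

Claim: w(k) = 4^k + (-3)^k.

Base case: w(0) = 2, and 4^0 + (-3)^0 = 1 + 1 = 2.
Assume w(j) = 4^j + (-3)^j for some j ≥ 0.
Then w(j+1) = 4w(j) − 7·(-3)^j = 4·(4^j + (-3)^j) − 7·(-3)^j = 4^{j+1} + 4·(-3)^j − 7·(-3)^j = 4^{j+1} − 3·(-3)^j = 4^{j+1} + (-3)^{j+1}.
Hence w(k) = 4^k + (-3)^k for every k ≥ 0, by induction.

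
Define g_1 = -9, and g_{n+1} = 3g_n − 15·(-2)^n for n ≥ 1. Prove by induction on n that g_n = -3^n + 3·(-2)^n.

Base case: g_1 = -9, and -3^1 + 3·(-2)^1 = -3 − 6 = -9.
Assume g_j = -3^j + 3·(-2)^j for some j ≥ 1.
Then g_{j+1} = 3g_j − 15·(-2)^j = 3·(-3^j + 3·(-2)^j) − 15·(-2)^j = -3^{j+1} + 9·(-2)^j − 15·(-2)^j = -3^{j+1} − 6·(-2)^j = -3^{j+1} + 3·(-2)^{j+1}.
So the formula holds for j+1, and by induction g_n = -3^n + 3·(-2)^n for all n ≥ 1.

g_n = -3^n + 3·(-2)^n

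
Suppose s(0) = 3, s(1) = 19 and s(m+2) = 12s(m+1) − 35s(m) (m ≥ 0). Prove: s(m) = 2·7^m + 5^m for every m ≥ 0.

Base cases: s(0) = 3 and 2·7^0 + 5^0 = 3; s(1) = 19 and 2·7^1 + 5^1 = 19.
Assume s(j) = 2·7^j + 5^j for all 0 ≤ j ≤ r, where r ≥ 1.
Then s(r+1) = 12s(r) − 35s(r−1) = 12·(2·7^r + 5^r) − 35·(2·7^{r−1} + 5^{r−1}) = 2·(12·7 − 35)7^{r−1} + (12·5 − 35)5^{r−1} = 98·7^{r−1} + 25·5^{r−1} = 2·7^{r+1} + 5^{r+1}.
This completes the inductive step, so s(m) = 2·7^m + 5^m for all m ≥ 0.

s(m) = 2·7^m + 5^m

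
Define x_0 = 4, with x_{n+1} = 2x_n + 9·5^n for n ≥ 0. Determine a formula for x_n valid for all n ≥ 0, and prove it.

Claim: x_n = 2^n + 3·5^n.

Base case: x_0 = 4, and 2^0 + 3·5^0 = 1 + 3 = 4.
Assume x_k = 2^k + 3·5^k for some k ≥ 0.
Then x_{k+1} = 2x_k + 9·5^k = 2·(2^k + 3·5^k) + 9·5^k = 2^{k+1} + 6·5^k + 9·5^k = 2^{k+1} + 15·5^k = 2^{k+1} + 3·5^{k+1}.
This completes the inductive step, so x_n = 2^n + 3·5^n for all n ≥ 0.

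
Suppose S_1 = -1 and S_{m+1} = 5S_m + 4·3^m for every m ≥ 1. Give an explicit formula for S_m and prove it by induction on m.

Claim: S_m = 5^m − 2·3^m.

Base case: S_1 = -1, and 5^1 − 2·3^1 = 5 − 6 = -1.
Assume S_r = 5^r − 2·3^r for some r ≥ 1.
Then S_{r+1} = 5S_r + 4·3^r = 5·(5^r − 2·3^r) + 4·3^r = 5^{r+1} − 10·3^r + 4·3^r = 5^{r+1} − 6·3^r = 5^{r+1} − 2·3^{r+1}.
Hence S_m = 5^m − 2·3^m for every m ≥ 1, by induction.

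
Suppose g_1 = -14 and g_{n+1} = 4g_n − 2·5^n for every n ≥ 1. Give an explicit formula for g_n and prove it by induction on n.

Claim: g_n = -4^n − 2·5^n.

Base case: g_1 = -14, and -4^1 − 2·5^1 = -4 − 10 = -14.
Assume g_k = -4^k − 2·5^k for some k ≥ 1.
Then g_{k+1} = 4g_k − 2·5^k = 4·(-4^k − 2·5^k) − 2·5^k = -4^{k+1} − 8·5^k − 2·5^k = -4^{k+1} − 10·5^k = -4^{k+1} − 2·5^{k+1}.
By induction, g_n = -4^n − 2·5^n for all n ≥ 1.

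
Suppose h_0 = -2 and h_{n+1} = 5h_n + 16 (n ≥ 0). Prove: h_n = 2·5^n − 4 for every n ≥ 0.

Base case: h_0 = -2, and 2·5^0 − 4 = 2 − 4 = -2.
Assume h_m = 2·5^m − 4 for some m ≥ 0.
Then h_{m+1} = 5h_m + 16 = 5·(2·5^m − 4) + 16 = 10·5^m − 20 + 16 = 2·5^{m+1} − 4.
This completes the inductive step, so h_n = 2·5^n − 4 for all n ≥ 0.

h_n = 2·5^n − 4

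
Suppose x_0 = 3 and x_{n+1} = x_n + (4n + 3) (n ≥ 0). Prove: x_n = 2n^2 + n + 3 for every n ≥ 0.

Base case: x_0 = 3, and 2·0^2 + 0 + 3 = 3.
Assume x_r = 2r^2 + r + 3.
Then x_{r+1} = x_r + (4r + 3) = (2r^2 + r + 3) + (4r + 3) = 2r^2 + 5r + 6,
and 2·(r+1)^2 + (r+1) + 3 = 2r^2 + 5r + 6.
Hence x_n = 2n^2 + n + 3 for every n ≥ 0, by induction.

x_n = 2n^2 + n + 3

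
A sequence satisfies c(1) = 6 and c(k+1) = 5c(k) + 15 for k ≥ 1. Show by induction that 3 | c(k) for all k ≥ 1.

Base case: c(1) = 6 = 3·2, so 3 | c(1).
Assume 3 | c(r), so c(r) = 3t for some integer t.
Then c(r+1) = 5c(r) + 15 = 5·(3t) + 15 = 3(5t + 5), so 3 | c(r+1).
By induction, 3 | c(k) for all k ≥ 1.

3 | c(k)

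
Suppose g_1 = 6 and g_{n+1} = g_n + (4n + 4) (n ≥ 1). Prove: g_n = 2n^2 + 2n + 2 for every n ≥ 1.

Base case: g_1 = 6, and 2·1^2 + 2·1 + 2 = 6.
Assume g_j = 2j^2 + 2j + 2.
Then g_{j+1} = g_j + (4j + 4) = (2j^2 + 2j + 2) + (4j + 4) = 2j^2 + 6j + 6,
and 2·(j+1)^2 + 2·(j+1) + 2 = 2j^2 + 6j + 6.
This completes the inductive step, so g_n = 2n^2 + 2n + 2 for all n ≥ 1.

g_n = 2n^2 + 2n + 2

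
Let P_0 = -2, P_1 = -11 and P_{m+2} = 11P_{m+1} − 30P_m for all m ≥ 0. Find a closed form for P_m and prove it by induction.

Claim: P_m = -5^m − 6^m.

Base cases: P_0 = -2 and -5^0 − 6^0 = -2; P_1 = -11 and -5^1 − 6^1 = -11.
Assume P_i = -5^i − 6^i for all 0 ≤ i ≤ j, where j ≥ 1.
Then P_{j+1} = 11P_j − 30P_{j−1} = 11·(-5^j − 6^j) − 30·(-5^{j−1} − 6^{j−1}) = -(11·5 − 30)5^{j−1} − (11·6 − 30)6^{j−1} = -25·5^{j−1} − 36·6^{j−1} = -5^{j+1} − 6^{j+1}.
Hence P_m = -5^m − 6^m for every m ≥ 0, by strong induction.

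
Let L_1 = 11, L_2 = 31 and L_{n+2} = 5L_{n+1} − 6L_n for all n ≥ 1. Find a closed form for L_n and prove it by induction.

Claim: L_n = 3·3^n + 2^n.

Base cases: L_1 = 11 and 3·3^1 + 2^1 = 11; L_2 = 31 and 3·3^2 + 2^2 = 31.
Assume L_j = 3·3^j + 2^j for all 1 ≤ j ≤ m, where m ≥ 2.
Then L_{m+1} = 5L_m − 6L_{m−1} = 5·(3·3^m + 2^m) − 6·(3·3^{m−1} + 2^{m−1}) = 3·(5·3 − 6)3^{m−1} + (5·2 − 6)2^{m−1} = 27·3^{m−1} + 4·2^{m−1} = 3·3^{m+1} + 2^{m+1}.
Hence L_n = 3·3^n + 2^n for every n ≥ 1, by strong induction.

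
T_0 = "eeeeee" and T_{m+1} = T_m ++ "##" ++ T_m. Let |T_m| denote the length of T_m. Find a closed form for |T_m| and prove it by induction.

Claim: |T_m| = 2^{m+3} − 2.

Base case: |T_0| = 6, and 2^{0+3} − 2 = 6.
Assume |T_r| = 2^{r+3} − 2.
Then |T_{r+1}| = |T_r| + 2 + |T_r| = 2|T_r| + 2 = 2(2^{r+3} − 2) + 2 = 2^{r+1+3} − 4 + 2 = 2^{r+1+3} − 2.
By induction, |T_m| = 2^{m+3} − 2 for all m ≥ 0.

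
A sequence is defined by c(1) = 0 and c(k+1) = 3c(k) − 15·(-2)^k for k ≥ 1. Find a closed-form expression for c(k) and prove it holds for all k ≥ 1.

Claim: c(k) = 2·3^k + 3·(-2)^k.

Base case: c(1) = 0, and 2·3^1 + 3·(-2)^1 = 6 − 6 = 0.
Assume c(r) = 2·3^r + 3·(-2)^r for some r ≥ 1.
Then c(r+1) = 3c(r) − 15·(-2)^r = 3·(2·3^r + 3·(-2)^r) − 15·(-2)^r = 2·3^{r+1} + 9·(-2)^r − 15·(-2)^r = 2·3^{r+1} − 6·(-2)^r = 2·3^{r+1} + 3·(-2)^{r+1}.
So the formula holds for r+1, and by induction c(k) = 2·3^k + 3·(-2)^k for all k ≥ 1.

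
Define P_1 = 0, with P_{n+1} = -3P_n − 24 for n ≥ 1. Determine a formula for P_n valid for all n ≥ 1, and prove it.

Claim: P_n = -2·(-3)^n − 6.

Base case: P_1 = 0, and -2·(-3)^1 − 6 = 6 − 6 = 0.
Assume P_r = -2·(-3)^r − 6 for some r ≥ 1.
Then P_{r+1} = -3P_r − 24 = -3·(-2·(-3)^r − 6) − 24 = 6·(-3)^r + 18 − 24 = -2·(-3)^{r+1} − 6.
This completes the inductive step, so P_n = -2·(-3)^n − 6 for all n ≥ 1.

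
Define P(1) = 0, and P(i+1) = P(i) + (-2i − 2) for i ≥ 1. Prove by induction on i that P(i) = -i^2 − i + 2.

Base case: P(1) = 0, and -1^2 − 1 + 2 = 0.
Assume P(k) = -k^2 − k + 2.
Then P(k+1) = P(k) + (-2k − 2) = (-k^2 − k + 2) + (-2k − 2) = -k^2 − 3k,
and -(k+1)^2 − (k+1) + 2 = -k^2 − 3k.
By induction, P(i) = -i^2 − i + 2 for all i ≥ 1.

P(i) = -i^2 − i + 2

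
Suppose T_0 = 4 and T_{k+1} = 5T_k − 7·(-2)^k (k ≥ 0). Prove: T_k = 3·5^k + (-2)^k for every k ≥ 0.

Base case: T_0 = 4, and 3·5^0 + (-2)^0 = 3 + 1 = 4.
Assume T_r = 3·5^r + (-2)^r for some r ≥ 0.
Then T_{r+1} = 5T_r − 7·(-2)^r = 5·(3·5^r + (-2)^r) − 7·(-2)^r = 3·5^{r+1} + 5·(-2)^r − 7·(-2)^r = 3·5^{r+1} − 2·(-2)^r = 3·5^{r+1} + (-2)^{r+1}.
By induction, T_k = 3·5^k + (-2)^k for all k ≥ 0.

T_k = 3·5^k + (-2)^k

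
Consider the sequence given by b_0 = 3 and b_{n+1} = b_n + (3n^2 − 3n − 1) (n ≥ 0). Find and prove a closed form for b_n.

Claim: b_n = n^3 − 3n^2 + n + 3.

Base case: b_0 = 3, and 0^3 − 3·0^2 + 0 + 3 = 3.
Assume b_k = k^3 − 3k^2 + k + 3.
Then b_{k+1} = b_k + (3k^2 − 3k − 1) = (k^3 − 3k^2 + k + 3) + (3k^2 − 3k − 1) = k^3 − 2k + 2,
and (k+1)^3 − 3·(k+1)^2 + (k+1) + 3 = k^3 − 2k + 2.
Hence b_n = n^3 − 3n^2 + n + 3 for every n ≥ 0, by induction.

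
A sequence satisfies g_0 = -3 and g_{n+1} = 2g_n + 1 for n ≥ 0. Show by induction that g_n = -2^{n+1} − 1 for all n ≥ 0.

Base case: g_0 = -3, and -2^{0+1} − 1 = -2 − 1 = -3.
Assume g_m = -2^{m+1} − 1 for some m ≥ 0.
Then g_{m+1} = 2g_m + 1 = 2·(-2^{m+1} − 1) + 1 = -2^{m+2} − 2 + 1 = -2^{m+2} − 1.
So the formula holds for m+1, and by induction g_n = -2^{n+1} − 1 for all n ≥ 0.

g_n = -2^{n+1} − 1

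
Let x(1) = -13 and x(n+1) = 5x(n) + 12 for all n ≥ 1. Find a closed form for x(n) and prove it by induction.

Claim: x(n) = -2·5^n − 3.

Base case: x(1) = -13, and -2·5^1 − 3 = -10 − 3 = -13.
Assume x(m) = -2·5^m − 3 for some m ≥ 1.
Then x(m+1) = 5x(m) + 12 = 5·(-2·5^m − 3) + 12 = -10·5^m − 15 + 12 = -2·5^{m+1} − 3.
By induction, x(n) = -2·5^n − 3 for all n ≥ 1.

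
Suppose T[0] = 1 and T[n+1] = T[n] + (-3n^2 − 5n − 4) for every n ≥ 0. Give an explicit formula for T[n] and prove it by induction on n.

Claim: T[n] = -n^3 − n^2 − 2n + 1.

Base case: T[0] = 1, and -0^3 − 0^2 − 2·0 + 1 = 1.
Assume T[r] = -r^3 − r^2 − 2r + 1.
Then T[r+1] = T[r] + (-3r^2 − 5r − 4) = (-r^3 − r^2 − 2r + 1) + (-3r^2 − 5r − 4) = -r^3 − 4r^2 − 7r − 3,
and -(r+1)^3 − (r+1)^2 − 2·(r+1) + 1 = -r^3 − 4r^2 − 7r − 3.
This completes the inductive step, so T[n] = -n^3 − n^2 − 2n + 1 for all n ≥ 0.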